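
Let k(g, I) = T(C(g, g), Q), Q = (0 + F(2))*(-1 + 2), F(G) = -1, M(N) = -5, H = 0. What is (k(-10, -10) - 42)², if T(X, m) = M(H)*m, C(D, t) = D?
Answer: 1369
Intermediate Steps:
Q = -1 (Q = (0 - 1)*(-1 + 2) = -1*1 = -1)
T(X, m) = -5*m
k(g, I) = 5 (k(g, I) = -5*(-1) = 5)
(k(-10, -10) - 42)² = (5 - 42)² = (-37)² = 1369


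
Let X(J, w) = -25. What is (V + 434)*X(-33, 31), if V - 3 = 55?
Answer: -12300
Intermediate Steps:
V = 58 (V = 3 + 55 = 58)
(V + 434)*X(-33, 31) = (58 + 434)*(-25) = 492*(-25) = -12300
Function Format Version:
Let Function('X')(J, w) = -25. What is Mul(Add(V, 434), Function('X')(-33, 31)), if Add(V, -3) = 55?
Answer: -12300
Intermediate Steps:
V = 58 (V = Add(3, 55) = 58)
Mul(Add(V, 434), Function('X')(-33, 31)) = Mul(Add(58, 434), -25) = Mul(492, -25) = -12300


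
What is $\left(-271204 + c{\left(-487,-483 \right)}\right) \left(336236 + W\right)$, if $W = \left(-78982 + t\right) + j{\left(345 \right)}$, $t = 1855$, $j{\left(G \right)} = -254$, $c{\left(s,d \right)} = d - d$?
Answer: $-70202511420$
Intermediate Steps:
$c{\left(s,d \right)} = 0$
$W = -77381$ ($W = \left(-78982 + 1855\right) - 254 = -77127 - 254 = -77381$)
$\left(-271204 + c{\left(-487,-483 \right)}\right) \left(336236 + W\right) = \left(-271204 + 0\right) \left(336236 - 77381\right) = \left(-271204\right) 258855 = -70202511420$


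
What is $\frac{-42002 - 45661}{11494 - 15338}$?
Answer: $\frac{87663}{3844} \approx 22.805$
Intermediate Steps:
$\frac{-42002 - 45661}{11494 - 15338} = - \frac{87663}{-3844} = \left(-87663\right) \left(- \frac{1}{3844}\right) = \frac{87663}{3844}$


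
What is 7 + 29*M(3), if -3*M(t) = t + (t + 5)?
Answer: -298/3 ≈ -99.333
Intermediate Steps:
M(t) = -5/3 - 2*t/3 (M(t) = -(t + (t + 5))/3 = -(t + (5 + t))/3 = -(5 + 2*t)/3 = -5/3 - 2*t/3)
7 + 29*M(3) = 7 + 29*(-5/3 - 2/3*3) = 7 + 29*(-5/3 - 2) = 7 + 29*(-11/3) = 7 - 319/3 = -298/3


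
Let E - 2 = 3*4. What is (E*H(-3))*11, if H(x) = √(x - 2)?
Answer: 154*I*√5 ≈ 344.35*I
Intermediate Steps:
E = 14 (E = 2 + 3*4 = 2 + 12 = 14)
H(x) = √(-2 + x)
(E*H(-3))*11 = (14*√(-2 - 3))*11 = (14*√(-5))*11 = (14*(I*√5))*11 = (14*I*√5)*11 = 154*I*√5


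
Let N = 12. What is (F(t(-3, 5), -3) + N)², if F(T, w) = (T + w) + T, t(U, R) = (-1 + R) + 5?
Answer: 729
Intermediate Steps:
t(U, R) = 4 + R
F(T, w) = w + 2*T
(F(t(-3, 5), -3) + N)² = ((-3 + 2*(4 + 5)) + 12)² = ((-3 + 2*9) + 12)² = ((-3 + 18) + 12)² = (15 + 12)² = 27² = 729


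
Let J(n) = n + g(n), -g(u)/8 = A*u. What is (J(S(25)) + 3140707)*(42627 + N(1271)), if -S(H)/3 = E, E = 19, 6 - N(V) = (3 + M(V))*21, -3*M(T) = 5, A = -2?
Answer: 133768537490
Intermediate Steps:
M(T) = -5/3 (M(T) = -1/3*5 = -5/3)
N(V) = -22 (N(V) = 6 - (3 - 5/3)*21 = 6 - 4*21/3 = 6 - 1*28 = 6 - 28 = -22)
g(u) = 16*u (g(u) = -(-16)*u = 16*u)
S(H) = -57 (S(H) = -3*19 = -57)
J(n) = 17*n (J(n) = n + 16*n = 17*n)
(J(S(25)) + 3140707)*(42627 + N(1271)) = (17*(-57) + 3140707)*(42627 - 22) = (-969 + 3140707)*42605 = 3139738*42605 = 133768537490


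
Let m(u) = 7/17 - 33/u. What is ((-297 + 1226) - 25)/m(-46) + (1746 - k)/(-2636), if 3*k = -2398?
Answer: 1395911009/1745691 ≈ 799.63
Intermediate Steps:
m(u) = 7/17 - 33/u (m(u) = 7*(1/17) - 33/u = 7/17 - 33/u)
k = -2398/3 (k = (⅓)*(-2398) = -2398/3 ≈ -799.33)
((-297 + 1226) - 25)/m(-46) + (1746 - k)/(-2636) = ((-297 + 1226) - 25)/(7/17 - 33/(-46)) + (1746 - 1*(-2398/3))/(-2636) = (929 - 25)/(7/17 - 33*(-1/46)) + (1746 + 2398/3)*(-1/2636) = 904/(7/17 + 33/46) + (7636/3)*(-1/2636) = 904/(883/782) - 1909/1977 = 904*(782/883) - 1909/1977 = 706928/883 - 1909/1977 = 1395911009/1745691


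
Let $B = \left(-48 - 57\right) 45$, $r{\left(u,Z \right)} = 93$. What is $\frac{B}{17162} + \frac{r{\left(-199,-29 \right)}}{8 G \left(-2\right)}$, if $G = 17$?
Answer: $- \frac{1440633}{2334032} \approx -0.61723$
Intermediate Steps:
$B = -4725$ ($B = \left(-105\right) 45 = -4725$)
$\frac{B}{17162} + \frac{r{\left(-199,-29 \right)}}{8 G \left(-2\right)} = - \frac{4725}{17162} + \frac{93}{8 \cdot 17 \left(-2\right)} = \left(-4725\right) \frac{1}{17162} + \frac{93}{136 \left(-2\right)} = - \frac{4725}{17162} + \frac{93}{-272} = - \frac{4725}{17162} + 93 \left(- \frac{1}{272}\right) = - \frac{4725}{17162} - \frac{93}{272} = - \frac{1440633}{2334032}$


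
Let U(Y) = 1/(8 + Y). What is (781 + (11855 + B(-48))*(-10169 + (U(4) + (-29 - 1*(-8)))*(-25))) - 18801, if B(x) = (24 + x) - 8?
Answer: -456254653/4 ≈ -1.1406e+8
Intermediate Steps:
B(x) = 16 + x
(781 + (11855 + B(-48))*(-10169 + (U(4) + (-29 - 1*(-8)))*(-25))) - 18801 = (781 + (11855 + (16 - 48))*(-10169 + (1/(8 + 4) + (-29 - 1*(-8)))*(-25))) - 18801 = (781 + (11855 - 32)*(-10169 + (1/12 + (-29 + 8))*(-25))) - 18801 = (781 + 11823*(-10169 + (1/12 - 21)*(-25))) - 18801 = (781 + 11823*(-10169 - 251/12*(-25))) - 18801 = (781 + 11823*(-10169 + 6275/12)) - 18801 = (781 + 11823*(-115753/12)) - 18801 = (781 - 456182573/4) - 18801 = -456179449/4 - 18801 = -456254653/4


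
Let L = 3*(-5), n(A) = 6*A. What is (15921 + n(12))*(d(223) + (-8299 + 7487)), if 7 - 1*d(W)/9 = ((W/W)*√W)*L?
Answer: -11978757 + 2159055*√223 ≈ 2.0263e+7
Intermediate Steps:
L = -15
d(W) = 63 + 135*√W (d(W) = 63 - 9*(W/W)*√W*(-15) = 63 - 9*1*√W*(-15) = 63 - 9*√W*(-15) = 63 - (-135)*√W = 63 + 135*√W)
(15921 + n(12))*(d(223) + (-8299 + 7487)) = (15921 + 6*12)*((63 + 135*√223) + (-8299 + 7487)) = (15921 + 72)*((63 + 135*√223) - 812) = 15993*(-749 + 135*√223) = -11978757 + 2159055*√223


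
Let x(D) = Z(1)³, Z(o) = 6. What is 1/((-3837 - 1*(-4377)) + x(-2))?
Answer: 1/756 ≈ 0.0013228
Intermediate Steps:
x(D) = 216 (x(D) = 6³ = 216)
1/((-3837 - 1*(-4377)) + x(-2)) = 1/((-3837 - 1*(-4377)) + 216) = 1/((-3837 + 4377) + 216) = 1/(540 + 216) = 1/756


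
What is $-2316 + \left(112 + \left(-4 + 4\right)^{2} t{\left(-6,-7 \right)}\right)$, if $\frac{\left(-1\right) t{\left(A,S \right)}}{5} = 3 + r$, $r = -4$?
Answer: $-2204$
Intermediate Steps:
$t{\left(A,S \right)} = 5$ ($t{\left(A,S \right)} = - 5 \left(3 - 4\right) = \left(-5\right) \left(-1\right) = 5$)
$-2316 + \left(112 + \left(-4 + 4\right)^{2} t{\left(-6,-7 \right)}\right) = -2316 + \left(112 + \left(-4 + 4\right)^{2} \cdot 5\right) = -2316 + \left(112 + 0^{2} \cdot 5\right) = -2316 + \left(112 + 0 \cdot 5\right) = -2316 + \left(112 + 0\right) = -2316 + 112 = -2204$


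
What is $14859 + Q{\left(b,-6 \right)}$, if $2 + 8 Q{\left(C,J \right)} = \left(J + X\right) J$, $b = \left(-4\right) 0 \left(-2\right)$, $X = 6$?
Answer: $\frac{59435}{4} \approx 14859.0$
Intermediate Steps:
$b = 0$ ($b = 0 \left(-2\right) = 0$)
$Q{\left(C,J \right)} = - \frac{1}{4} + \frac{J \left(6 + J\right)}{8}$ ($Q{\left(C,J \right)} = - \frac{1}{4} + \frac{\left(J + 6\right) J}{8} = - \frac{1}{4} + \frac{\left(6 + J\right) J}{8} = - \frac{1}{4} + \frac{J \left(6 + J\right)}{8}$)
$14859 + Q{\left(b,-6 \right)} = 14859 + \left(- \frac{1}{4} + \frac{\left(-6\right)^{2}}{8} + \frac{3}{4} \left(-6\right)\right) = 14859 - \frac{1}{4} = \frac{59435}{4}$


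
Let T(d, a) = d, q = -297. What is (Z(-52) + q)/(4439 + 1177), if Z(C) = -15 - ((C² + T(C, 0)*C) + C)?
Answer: -109/108 ≈ -1.0093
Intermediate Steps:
Z(C) = -15 - C - 2*C² (Z(C) = -15 - ((C² + C*C) + C) = -15 - ((C² + C²) + C) = -15 - (2*C² + C) = -15 - (C + 2*C²) = -15 + (-C - 2*C²) = -15 - C - 2*C²)
(Z(-52) + q)/(4439 + 1177) = ((-15 - 1*(-52) - 2*(-52)²) - 297)/(4439 + 1177) = ((-15 + 52 - 2*2704) - 297)/5616 = ((-15 + 52 - 5408) - 297)*(1/5616) = (-5371 - 297)*(1/5616) = -5668*1/5616 = -109/108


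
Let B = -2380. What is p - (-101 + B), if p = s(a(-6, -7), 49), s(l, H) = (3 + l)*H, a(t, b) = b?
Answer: 2285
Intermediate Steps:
s(l, H) = H*(3 + l)
p = -196 (p = 49*(3 - 7) = 49*(-4) = -196)
p - (-101 + B) = -196 - (-101 - 2380) = -196 - 1*(-2481) = -196 + 2481 = 2285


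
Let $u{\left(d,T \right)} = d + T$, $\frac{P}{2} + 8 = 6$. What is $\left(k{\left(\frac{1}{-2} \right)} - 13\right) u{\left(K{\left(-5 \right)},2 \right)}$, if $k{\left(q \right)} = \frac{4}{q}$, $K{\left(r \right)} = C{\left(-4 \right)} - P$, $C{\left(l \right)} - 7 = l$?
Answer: $-189$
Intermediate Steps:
$P = -4$ ($P = -16 + 2 \cdot 6 = -16 + 12 = -4$)
$C{\left(l \right)} = 7 + l$
$K{\left(r \right)} = 7$ ($K{\left(r \right)} = \left(7 - 4\right) - -4 = 3 + 4 = 7$)
$u{\left(d,T \right)} = T + d$
$\left(k{\left(\frac{1}{-2} \right)} - 13\right) u{\left(K{\left(-5 \right)},2 \right)} = \left(\frac{4}{\frac{1}{-2}} - 13\right) \left(2 + 7\right) = \left(\frac{4}{- \frac{1}{2}} - 13\right) 9 = \left(4 \left(-2\right) - 13\right) 9 = \left(-8 - 13\right) 9 = \left(-21\right) 9 = -189$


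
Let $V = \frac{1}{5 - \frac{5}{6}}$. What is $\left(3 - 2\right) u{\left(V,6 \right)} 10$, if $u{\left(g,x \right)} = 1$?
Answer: $10$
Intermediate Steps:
$V = \frac{6}{25}$ ($V = \frac{1}{5 - \frac{5}{6}} = \frac{1}{\frac{25}{6}} = \frac{6}{25} \approx 0.24$)
$\left(3 - 2\right) u{\left(V,6 \right)} 10 = \left(3 - 2\right) 1 \cdot 10 = 1 \cdot 1 \cdot 10 = 1 \cdot 10 = 10$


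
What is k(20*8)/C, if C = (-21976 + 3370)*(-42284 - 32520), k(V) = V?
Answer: 20/173975403 ≈ 1.1496e-7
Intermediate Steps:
C = 1391803224 (C = -18606*(-74804) = 1391803224)
k(20*8)/C = (20*8)/1391803224 = 160*(1/1391803224) = 20/173975403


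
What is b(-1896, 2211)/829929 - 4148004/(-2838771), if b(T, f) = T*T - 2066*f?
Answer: 3977265286/13777651329 ≈ 0.28868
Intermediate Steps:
b(T, f) = T**2 - 2066*f
b(-1896, 2211)/829929 - 4148004/(-2838771) = ((-1896)**2 - 2066*2211)/829929 - 4148004/(-2838771) = (3594816 - 4567926)*(1/829929) - 4148004*(-1/2838771) = -973110*1/829929 + 72772/49803 = -324370/276643 + 72772/49803 = 3977265286/13777651329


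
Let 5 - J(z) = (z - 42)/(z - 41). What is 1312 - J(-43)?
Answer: 109873/84 ≈ 1308.0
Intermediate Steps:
J(z) = 5 - (-42 + z)/(-41 + z) (J(z) = 5 - (z - 42)/(z - 41) = 5 - (-42 + z)/(-41 + z))
1312 - J(-43) = 1312 - (-163 + 4*(-43))/(-41 - 43) = 1312 - (-163 - 172)/(-84) = 1312 - (-1)*(-335)/84 = 1312 - 1*335/84 = 1312 - 335/84 = 109873/84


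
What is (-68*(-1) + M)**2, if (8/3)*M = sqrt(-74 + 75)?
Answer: 299209/64 ≈ 4675.1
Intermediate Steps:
M = 3/8 (M = 3*sqrt(-74 + 75)/8 = 3*sqrt(1)/8 = (3/8)*1 = 3/8 ≈ 0.37500)
(-68*(-1) + M)**2 = (-68*(-1) + 3/8)**2 = (68 + 3/8)**2 = (547/8)**2 = 299209/64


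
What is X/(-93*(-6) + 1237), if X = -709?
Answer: -709/1795 ≈ -0.39499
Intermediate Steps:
X/(-93*(-6) + 1237) = -709/(-93*(-6) + 1237) = -709/(558 + 1237) = -709/1795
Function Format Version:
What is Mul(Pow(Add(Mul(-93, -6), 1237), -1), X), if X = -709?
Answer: Rational(-709, 1795) ≈ -0.39499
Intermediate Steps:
Mul(Pow(Add(Mul(-93, -6), 1237), -1), X) = Mul(Pow(Add(Mul(-93, -6), 1237), -1), -709) = Mul(Pow(Add(558, 1237), -1), -709) = Mul(Pow(1795, -1), -709) = Mul(Rational(1, 1795), -709) = Rational(-709, 1795)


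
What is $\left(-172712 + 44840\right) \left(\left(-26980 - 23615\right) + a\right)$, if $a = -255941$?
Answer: $39197371392$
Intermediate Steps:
$\left(-172712 + 44840\right) \left(\left(-26980 - 23615\right) + a\right) = \left(-172712 + 44840\right) \left(\left(-26980 - 23615\right) - 255941\right) = - 127872 \left(\left(-26980 - 23615\right) - 255941\right) = - 127872 \left(-50595 - 255941\right) = \left(-127872\right) \left(-306536\right) = 39197371392$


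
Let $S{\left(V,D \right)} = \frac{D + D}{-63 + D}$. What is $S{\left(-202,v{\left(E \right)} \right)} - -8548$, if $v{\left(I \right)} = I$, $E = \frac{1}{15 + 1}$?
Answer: $\frac{8607834}{1007} \approx 8548.0$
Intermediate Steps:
$E = \frac{1}{16} \approx 0.0625$
$S{\left(V,D \right)} = \frac{2 D}{-63 + D}$
$S{\left(-202,v{\left(E \right)} \right)} - -8548 = 2 \cdot \frac{1}{16} \frac{1}{-63 + \frac{1}{16}} - -8548 = 2 \cdot \frac{1}{16} \frac{1}{- \frac{1007}{16}} + 8548 = 2 \cdot \frac{1}{16} \left(- \frac{16}{1007}\right) + 8548 = - \frac{2}{1007} + 8548 = \frac{8607834}{1007}$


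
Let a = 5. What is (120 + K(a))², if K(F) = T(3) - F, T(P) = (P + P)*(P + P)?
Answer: 22801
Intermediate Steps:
T(P) = 4*P² (T(P) = (2*P)*(2*P) = 4*P²)
K(F) = 36 - F (K(F) = 4*3² - F = 4*9 - F = 36 - F)
(120 + K(a))² = (120 + (36 - 1*5))² = (120 + (36 - 5))² = (120 + 31)² = 151² = 22801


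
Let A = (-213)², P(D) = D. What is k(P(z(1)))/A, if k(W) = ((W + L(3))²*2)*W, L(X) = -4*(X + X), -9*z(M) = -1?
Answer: 92450/33074001 ≈ 0.0027952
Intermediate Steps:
z(M) = ⅑ (z(M) = -⅑*(-1) = ⅑)
A = 45369
L(X) = -8*X
k(W) = 2*W*(-24 + W)² (k(W) = ((W - 8*3)²*2)*W = ((W - 24)²*2)*W = ((-24 + W)²*2)*W = (2*(-24 + W)²)*W = 2*W*(-24 + W)²)
k(P(z(1)))/A = (2*(⅑)*(-24 + ⅑)²)/45369 = (2*(⅑)*(-215/9)²)*(1/45369) = (2*(⅑)*(46225/81))*(1/45369) = (92450/729)*(1/45369) = 92450/33074001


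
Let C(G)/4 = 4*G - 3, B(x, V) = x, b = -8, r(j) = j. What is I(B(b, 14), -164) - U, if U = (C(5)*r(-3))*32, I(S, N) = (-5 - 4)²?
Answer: 6609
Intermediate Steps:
I(S, N) = 81 (I(S, N) = (-9)² = 81)
C(G) = -12 + 16*G (C(G) = 4*(4*G - 3) = 4*(-3 + 4*G) = -12 + 16*G)
U = -6528 (U = ((-12 + 16*5)*(-3))*32 = ((-12 + 80)*(-3))*32 = (68*(-3))*32 = -204*32 = -6528)
I(B(b, 14), -164) - U = 81 - 1*(-6528) = 81 + 6528 = 6609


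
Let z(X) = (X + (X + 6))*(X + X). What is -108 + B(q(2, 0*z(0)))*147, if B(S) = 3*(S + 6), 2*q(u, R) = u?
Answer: 2979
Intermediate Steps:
z(X) = 2*X*(6 + 2*X) (z(X) = (X + (6 + X))*(2*X) = (6 + 2*X)*(2*X) = 2*X*(6 + 2*X))
q(u, R) = u/2
B(S) = 18 + 3*S (B(S) = 3*(6 + S) = 18 + 3*S)
-108 + B(q(2, 0*z(0)))*147 = -108 + (18 + 3*((1/2)*2))*147 = -108 + (18 + 3*1)*147 = -108 + (18 + 3)*147 = -108 + 21*147 = -108 + 3087 = 2979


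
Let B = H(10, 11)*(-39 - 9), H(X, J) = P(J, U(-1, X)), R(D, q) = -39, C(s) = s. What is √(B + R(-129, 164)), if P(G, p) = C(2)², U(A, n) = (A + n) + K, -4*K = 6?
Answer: I*√231 ≈ 15.199*I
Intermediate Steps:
K = -3/2 (K = -¼*6 = -3/2 ≈ -1.5000)
U(A, n) = -3/2 + A + n (U(A, n) = (A + n) - 3/2 = -3/2 + A + n)
P(G, p) = 4 (P(G, p) = 2² = 4)
H(X, J) = 4
B = -192 (B = 4*(-39 - 9) = 4*(-48) = -192)
√(B + R(-129, 164)) = √(-192 - 39) = √(-231) = I*√231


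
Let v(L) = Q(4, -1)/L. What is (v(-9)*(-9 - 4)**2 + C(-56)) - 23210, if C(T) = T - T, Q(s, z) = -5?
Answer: -208045/9 ≈ -23116.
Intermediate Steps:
C(T) = 0
v(L) = -5/L
(v(-9)*(-9 - 4)**2 + C(-56)) - 23210 = ((-5/(-9))*(-9 - 4)**2 + 0) - 23210 = (-5*(-1/9)*(-13)**2 + 0) - 23210 = ((5/9)*169 + 0) - 23210 = (845/9 + 0) - 23210 = 845/9 - 23210 = -208045/9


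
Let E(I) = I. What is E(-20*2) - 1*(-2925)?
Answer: 2885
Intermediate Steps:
E(-20*2) - 1*(-2925) = -20*2 - 1*(-2925) = -40 + 2925 = 2885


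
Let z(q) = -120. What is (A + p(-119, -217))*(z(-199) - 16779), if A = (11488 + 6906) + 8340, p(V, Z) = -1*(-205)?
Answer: -455242161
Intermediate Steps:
p(V, Z) = 205
A = 26734 (A = 18394 + 8340 = 26734)
(A + p(-119, -217))*(z(-199) - 16779) = (26734 + 205)*(-120 - 16779) = 26939*(-16899) = -455242161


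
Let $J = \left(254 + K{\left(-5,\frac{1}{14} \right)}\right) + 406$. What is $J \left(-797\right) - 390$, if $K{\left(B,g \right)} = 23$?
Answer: $-544741$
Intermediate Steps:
$J = 683$ ($J = \left(254 + 23\right) + 406 = 277 + 406 = 683$)
$J \left(-797\right) - 390 = 683 \left(-797\right) - 390 = -544351 - 390 = -544741$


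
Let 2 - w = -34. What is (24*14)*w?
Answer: 12096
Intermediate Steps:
w = 36 (w = 2 - 1*(-34) = 2 + 34 = 36)
(24*14)*w = (24*14)*36 = 336*36 = 12096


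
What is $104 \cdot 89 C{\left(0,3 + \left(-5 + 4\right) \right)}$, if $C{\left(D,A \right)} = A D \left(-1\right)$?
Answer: $0$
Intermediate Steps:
$C{\left(D,A \right)} = - A D$
$104 \cdot 89 C{\left(0,3 + \left(-5 + 4\right) \right)} = 104 \cdot 89 \left(\left(-1\right) \left(3 + \left(-5 + 4\right)\right) 0\right) = 9256 \left(\left(-1\right) \left(3 - 1\right) 0\right) = 9256 \left(\left(-1\right) 2 \cdot 0\right) = 9256 \cdot 0 = 0$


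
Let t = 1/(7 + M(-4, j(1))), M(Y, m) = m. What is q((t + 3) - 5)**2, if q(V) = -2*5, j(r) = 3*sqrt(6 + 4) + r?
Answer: 100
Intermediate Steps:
j(r) = r + 3*sqrt(10) (j(r) = 3*sqrt(10) + r = r + 3*sqrt(10))
t = 1/(8 + 3*sqrt(10)) (t = 1/(7 + (1 + 3*sqrt(10))) = 1/(8 + 3*sqrt(10)) ≈ 0.057186)
q(V) = -10
q((t + 3) - 5)**2 = (-10)**2 = 100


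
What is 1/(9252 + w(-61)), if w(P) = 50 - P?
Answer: 1/9363 ≈ 0.00010680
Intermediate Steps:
1/(9252 + w(-61)) = 1/(9252 + (50 - 1*(-61))) = 1/(9252 + (50 + 61)) = 1/(9252 + 111) = 1/9363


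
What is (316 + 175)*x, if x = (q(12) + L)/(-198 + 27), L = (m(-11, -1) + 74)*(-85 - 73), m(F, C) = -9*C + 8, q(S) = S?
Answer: 7053706/171 ≈ 41250.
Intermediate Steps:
m(F, C) = 8 - 9*C
L = -14378 (L = ((8 - 9*(-1)) + 74)*(-85 - 73) = ((8 + 9) + 74)*(-158) = (17 + 74)*(-158) = 91*(-158) = -14378)
x = 14366/171 (x = (12 - 14378)/(-198 + 27) = -14366/(-171) = -14366*(-1/171) = 14366/171 ≈ 84.012)
(316 + 175)*x = (316 + 175)*(14366/171) = 491*(14366/171) = 7053706/171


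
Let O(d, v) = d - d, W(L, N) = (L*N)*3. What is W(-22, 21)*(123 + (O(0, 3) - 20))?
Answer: -142758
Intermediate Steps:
W(L, N) = 3*L*N
O(d, v) = 0
W(-22, 21)*(123 + (O(0, 3) - 20)) = (3*(-22)*21)*(123 + (0 - 20)) = -1386*(123 - 20) = -1386*103 = -142758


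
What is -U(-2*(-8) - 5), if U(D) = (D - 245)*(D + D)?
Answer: 5148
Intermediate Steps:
U(D) = 2*D*(-245 + D) (U(D) = (-245 + D)*(2*D) = 2*D*(-245 + D))
-U(-2*(-8) - 5) = -2*(-2*(-8) - 5)*(-245 + (-2*(-8) - 5)) = -2*(16 - 5)*(-245 + (16 - 5)) = -2*11*(-245 + 11) = -2*11*(-234) = -1*(-5148) = 5148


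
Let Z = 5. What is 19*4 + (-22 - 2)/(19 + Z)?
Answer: 75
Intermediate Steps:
19*4 + (-22 - 2)/(19 + Z) = 19*4 + (-22 - 2)/(19 + 5) = 76 - 24/24 = 76 - 24*1/24 = 76 - 1 = 75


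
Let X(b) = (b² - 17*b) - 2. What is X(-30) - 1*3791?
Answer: -2383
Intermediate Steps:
X(b) = -2 + b² - 17*b
X(-30) - 1*3791 = (-2 + (-30)² - 17*(-30)) - 1*3791 = (-2 + 900 + 510) - 3791 = 1408 - 3791 = -2383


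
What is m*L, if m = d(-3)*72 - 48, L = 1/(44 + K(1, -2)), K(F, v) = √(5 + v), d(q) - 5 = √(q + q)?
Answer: 13728/1933 - 312*√3/1933 - 216*I*√2/1933 + 3168*I*√6/1933 ≈ 6.8223 + 3.8564*I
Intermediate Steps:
d(q) = 5 + √2*√q (d(q) = 5 + √(q + q) = 5 + √(2*q) = 5 + √2*√q)
L = 1/(44 + √3) (L = 1/(44 + √(5 - 2)) = 1/(44 + √3) ≈ 0.021867)
m = 312 + 72*I*√6 (m = (5 + √2*√(-3))*72 - 48 = (5 + √2*(I*√3))*72 - 48 = (5 + I*√6)*72 - 48 = (360 + 72*I*√6) - 48 = 312 + 72*I*√6 ≈ 312.0 + 176.36*I)
m*L = (312 + 72*I*√6)*(44/1933 - √3/1933)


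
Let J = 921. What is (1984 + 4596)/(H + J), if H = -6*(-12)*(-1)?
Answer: 6580/849 ≈ 7.7503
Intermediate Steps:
H = -72 (H = 72*(-1) = -72)
(1984 + 4596)/(H + J) = (1984 + 4596)/(-72 + 921) = 6580/849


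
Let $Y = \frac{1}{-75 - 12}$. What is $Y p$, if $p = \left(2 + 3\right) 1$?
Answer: $- \frac{5}{87} \approx -0.057471$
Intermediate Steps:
$Y = - \frac{1}{87}$ ($Y = \frac{1}{-87} = - \frac{1}{87} \approx -0.011494$)
$p = 5$ ($p = 5 \cdot 1 = 5$)
$Y p = \left(- \frac{1}{87}\right) 5 = - \frac{5}{87}$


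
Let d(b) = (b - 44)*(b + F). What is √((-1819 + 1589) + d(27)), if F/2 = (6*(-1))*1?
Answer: I*√485 ≈ 22.023*I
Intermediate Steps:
F = -12 (F = 2*((6*(-1))*1) = 2*(-6*1) = 2*(-6) = -12)
d(b) = (-44 + b)*(-12 + b) (d(b) = (b - 44)*(b - 12) = (-44 + b)*(-12 + b))
√((-1819 + 1589) + d(27)) = √((-1819 + 1589) + (528 + 27² - 56*27)) = √(-230 + (528 + 729 - 1512)) = √(-230 - 255) = √(-485) = I*√485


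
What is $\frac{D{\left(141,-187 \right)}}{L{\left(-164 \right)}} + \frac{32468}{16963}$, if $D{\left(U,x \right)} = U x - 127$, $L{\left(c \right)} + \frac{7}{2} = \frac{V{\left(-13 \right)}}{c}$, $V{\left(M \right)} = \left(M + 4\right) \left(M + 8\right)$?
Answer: $\frac{73724604100}{10500097} \approx 7021.3$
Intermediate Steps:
$V{\left(M \right)} = \left(4 + M\right) \left(8 + M\right)$
$L{\left(c \right)} = - \frac{7}{2} + \frac{45}{c}$ ($L{\left(c \right)} = - \frac{7}{2} + \frac{32 + \left(-13\right)^{2} + 12 \left(-13\right)}{c} = - \frac{7}{2} + \frac{32 + 169 - 156}{c} = - \frac{7}{2} + \frac{45}{c}$)
$D{\left(U,x \right)} = -127 + U x$
$\frac{D{\left(141,-187 \right)}}{L{\left(-164 \right)}} + \frac{32468}{16963} = \frac{-127 + 141 \left(-187\right)}{- \frac{7}{2} + \frac{45}{-164}} + \frac{32468}{16963} = \frac{-127 - 26367}{- \frac{7}{2} + 45 \left(- \frac{1}{164}\right)} + 32468 \cdot \frac{1}{16963} = - \frac{26494}{- \frac{7}{2} - \frac{45}{164}} + \frac{32468}{16963} = - \frac{26494}{- \frac{619}{164}} + \frac{32468}{16963} = \left(-26494\right) \left(- \frac{164}{619}\right) + \frac{32468}{16963} = \frac{4345016}{619} + \frac{32468}{16963} = \frac{73724604100}{10500097}$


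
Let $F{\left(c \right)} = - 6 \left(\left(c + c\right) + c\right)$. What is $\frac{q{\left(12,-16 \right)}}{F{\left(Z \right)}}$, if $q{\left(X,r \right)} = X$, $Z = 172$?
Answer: $- \frac{1}{258} \approx -0.003876$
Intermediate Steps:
$F{\left(c \right)} = - 18 c$ ($F{\left(c \right)} = - 6 \left(2 c + c\right) = - 6 \cdot 3 c = - 18 c$)
$\frac{q{\left(12,-16 \right)}}{F{\left(Z \right)}} = \frac{12}{\left(-18\right) 172} = \frac{12}{-3096} = 12 \left(- \frac{1}{3096}\right) = - \frac{1}{258}$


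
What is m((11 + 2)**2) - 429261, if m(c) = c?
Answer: -429092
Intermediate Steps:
m((11 + 2)**2) - 429261 = (11 + 2)**2 - 429261 = 13**2 - 429261 = 169 - 429261 = -429092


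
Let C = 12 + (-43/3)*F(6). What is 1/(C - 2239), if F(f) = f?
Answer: -1/2313 ≈ -0.00043234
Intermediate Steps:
C = -74 (C = 12 - 43/3*6 = 12 - 86 = -74)
1/(C - 2239) = 1/(-74 - 2239) = 1/(-2313) = -1/2313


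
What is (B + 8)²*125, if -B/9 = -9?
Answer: 990125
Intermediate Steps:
B = 81 (B = -9*(-9) = 81)
(B + 8)²*125 = (81 + 8)²*125 = 89²*125 = 7921*125 = 990125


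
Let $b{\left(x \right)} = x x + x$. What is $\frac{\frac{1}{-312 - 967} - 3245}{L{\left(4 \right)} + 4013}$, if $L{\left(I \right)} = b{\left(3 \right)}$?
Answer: $- \frac{592908}{735425} \approx -0.80621$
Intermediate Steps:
$b{\left(x \right)} = x + x^{2}$ ($b{\left(x \right)} = x^{2} + x = x + x^{2}$)
$L{\left(I \right)} = 12$ ($L{\left(I \right)} = 3 \left(1 + 3\right) = 3 \cdot 4 = 12$)
$\frac{\frac{1}{-312 - 967} - 3245}{L{\left(4 \right)} + 4013} = \frac{\frac{1}{-312 - 967} - 3245}{12 + 4013} = \frac{\frac{1}{-1279} - 3245}{4025} = \left(- \frac{1}{1279} - 3245\right) \frac{1}{4025} = \left(- \frac{4150356}{1279}\right) \frac{1}{4025} = - \frac{592908}{735425}$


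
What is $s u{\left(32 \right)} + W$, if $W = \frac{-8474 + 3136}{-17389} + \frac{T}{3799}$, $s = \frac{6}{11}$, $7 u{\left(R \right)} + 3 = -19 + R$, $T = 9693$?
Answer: $\frac{18503607863}{5086682447} \approx 3.6377$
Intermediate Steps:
$u{\left(R \right)} = - \frac{22}{7} + \frac{R}{7}$ ($u{\left(R \right)} = - \frac{3}{7} + \frac{-19 + R}{7} = - \frac{3}{7} + \left(- \frac{19}{7} + \frac{R}{7}\right) = - \frac{22}{7} + \frac{R}{7}$)
$s = \frac{6}{11}$ ($s = 6 \cdot \frac{1}{11} = \frac{6}{11} \approx 0.54545$)
$W = \frac{188830639}{66060811}$ ($W = \frac{-8474 + 3136}{-17389} + \frac{9693}{3799} = \left(-5338\right) \left(- \frac{1}{17389}\right) + 9693 \cdot \frac{1}{3799} = \frac{5338}{17389} + \frac{9693}{3799} = \frac{188830639}{66060811} \approx 2.8584$)
$s u{\left(32 \right)} + W = \frac{6 \left(- \frac{22}{7} + \frac{1}{7} \cdot 32\right)}{11} + \frac{188830639}{66060811} = \frac{6 \left(- \frac{22}{7} + \frac{32}{7}\right)}{11} + \frac{188830639}{66060811} = \frac{6}{11} \cdot \frac{10}{7} + \frac{188830639}{66060811} = \frac{60}{77} + \frac{188830639}{66060811} = \frac{18503607863}{5086682447}$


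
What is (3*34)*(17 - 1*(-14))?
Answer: 3162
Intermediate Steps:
(3*34)*(17 - 1*(-14)) = 102*(17 + 14) = 102*31 = 3162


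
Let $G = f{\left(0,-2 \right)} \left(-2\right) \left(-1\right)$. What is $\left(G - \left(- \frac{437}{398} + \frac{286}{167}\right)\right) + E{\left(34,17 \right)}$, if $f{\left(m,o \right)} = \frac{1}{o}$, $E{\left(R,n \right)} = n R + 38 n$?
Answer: $\frac{81247069}{66466} \approx 1222.4$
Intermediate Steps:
$E{\left(R,n \right)} = 38 n + R n$ ($E{\left(R,n \right)} = R n + 38 n = 38 n + R n$)
$G = -1$ ($G = \frac{1}{-2} \left(-2\right) \left(-1\right) = \left(- \frac{1}{2}\right) \left(-2\right) \left(-1\right) = 1 \left(-1\right) = -1$)
$\left(G - \left(- \frac{437}{398} + \frac{286}{167}\right)\right) + E{\left(34,17 \right)} = \left(-1 - \left(- \frac{437}{398} + \frac{286}{167}\right)\right) + 17 \left(38 + 34\right) = \left(-1 - \frac{40849}{66466}\right) + 17 \cdot 72 = \left(-1 + \left(\frac{437}{398} - \frac{286}{167}\right)\right) + 1224 = \left(-1 - \frac{40849}{66466}\right) + 1224 = - \frac{107315}{66466} + 1224 = \frac{81247069}{66466}$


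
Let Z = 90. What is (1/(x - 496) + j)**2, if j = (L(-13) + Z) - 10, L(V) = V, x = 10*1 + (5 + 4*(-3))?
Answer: 1090980900/243049 ≈ 4488.7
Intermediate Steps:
x = 3 (x = 10 + (5 - 12) = 10 - 7 = 3)
j = 67 (j = (-13 + 90) - 10 = 77 - 10 = 67)
(1/(x - 496) + j)**2 = (1/(3 - 496) + 67)**2 = (1/(-493) + 67)**2 = (-1/493 + 67)**2 = (33030/493)**2 = 1090980900/243049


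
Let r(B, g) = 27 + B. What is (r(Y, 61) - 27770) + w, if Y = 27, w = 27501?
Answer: -215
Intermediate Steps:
(r(Y, 61) - 27770) + w = ((27 + 27) - 27770) + 27501 = (54 - 27770) + 27501 = -27716 + 27501 = -215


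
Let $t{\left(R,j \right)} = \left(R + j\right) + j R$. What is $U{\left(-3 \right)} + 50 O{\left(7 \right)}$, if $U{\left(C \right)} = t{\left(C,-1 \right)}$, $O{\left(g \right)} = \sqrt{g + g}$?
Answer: $-1 + 50 \sqrt{14} \approx 186.08$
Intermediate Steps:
$t{\left(R,j \right)} = R + j + R j$ ($t{\left(R,j \right)} = \left(R + j\right) + R j = R + j + R j$)
$O{\left(g \right)} = \sqrt{2} \sqrt{g}$ ($O{\left(g \right)} = \sqrt{2 g} = \sqrt{2} \sqrt{g}$)
$U{\left(C \right)} = -1$ ($U{\left(C \right)} = C - 1 + C \left(-1\right) = C - 1 - C = -1$)
$U{\left(-3 \right)} + 50 O{\left(7 \right)} = -1 + 50 \sqrt{2} \sqrt{7} = -1 + 50 \sqrt{14}$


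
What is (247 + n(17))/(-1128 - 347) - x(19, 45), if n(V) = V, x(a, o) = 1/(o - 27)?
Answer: -6227/26550 ≈ -0.23454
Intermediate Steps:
x(a, o) = 1/(-27 + o)
(247 + n(17))/(-1128 - 347) - x(19, 45) = (247 + 17)/(-1128 - 347) - 1/(-27 + 45) = 264/(-1475) - 1/18 = 264*(-1/1475) - 1*1/18 = -264/1475 - 1/18 = -6227/26550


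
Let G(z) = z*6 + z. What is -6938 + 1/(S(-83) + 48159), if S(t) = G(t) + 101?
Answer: -330796901/47679 ≈ -6938.0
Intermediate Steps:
G(z) = 7*z (G(z) = 6*z + z = 7*z)
S(t) = 101 + 7*t (S(t) = 7*t + 101 = 101 + 7*t)
-6938 + 1/(S(-83) + 48159) = -6938 + 1/((101 + 7*(-83)) + 48159) = -6938 + 1/((101 - 581) + 48159) = -6938 + 1/(-480 + 48159) = -6938 + 1/47679 = -330796901/47679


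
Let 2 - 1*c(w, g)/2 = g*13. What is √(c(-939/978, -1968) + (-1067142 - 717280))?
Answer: 5*I*√69330 ≈ 1316.5*I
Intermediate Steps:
c(w, g) = 4 - 26*g (c(w, g) = 4 - 2*g*13 = 4 - 26*g)
√(c(-939/978, -1968) + (-1067142 - 717280)) = √((4 - 26*(-1968)) + (-1067142 - 717280)) = √((4 + 51168) - 1784422) = √(51172 - 1784422) = √(-1733250) = 5*I*√69330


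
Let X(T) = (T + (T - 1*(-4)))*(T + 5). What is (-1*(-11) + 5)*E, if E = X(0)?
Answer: 320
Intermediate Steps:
X(T) = (4 + 2*T)*(5 + T) (X(T) = (T + (T + 4))*(5 + T) = (T + (4 + T))*(5 + T) = (4 + 2*T)*(5 + T))
E = 20 (E = 20 + 2*0² + 14*0 = 20 + 2*0 + 0 = 20 + 0 + 0 = 20)
(-1*(-11) + 5)*E = (-1*(-11) + 5)*20 = (11 + 5)*20 = 16*20 = 320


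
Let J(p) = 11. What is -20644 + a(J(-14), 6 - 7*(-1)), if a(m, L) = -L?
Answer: -20657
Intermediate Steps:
-20644 + a(J(-14), 6 - 7*(-1)) = -20644 - (6 - 7*(-1)) = -20644 - (6 + 7) = -20644 - 1*13 = -20644 - 13 = -20657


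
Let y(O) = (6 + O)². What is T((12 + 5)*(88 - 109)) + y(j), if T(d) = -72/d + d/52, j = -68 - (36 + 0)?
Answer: 59388317/6188 ≈ 9597.3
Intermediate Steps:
j = -104 (j = -68 - 1*36 = -68 - 36 = -104)
T(d) = -72/d + d/52 (T(d) = -72/d + d*(1/52) = -72/d + d/52)
T((12 + 5)*(88 - 109)) + y(j) = (-72*1/((12 + 5)*(88 - 109)) + ((12 + 5)*(88 - 109))/52) + (6 - 104)² = (-72/(17*(-21)) + (17*(-21))/52) + (-98)² = (-72/(-357) + (1/52)*(-357)) + 9604 = (-72*(-1/357) - 357/52) + 9604 = (24/119 - 357/52) + 9604 = -41235/6188 + 9604 = 59388317/6188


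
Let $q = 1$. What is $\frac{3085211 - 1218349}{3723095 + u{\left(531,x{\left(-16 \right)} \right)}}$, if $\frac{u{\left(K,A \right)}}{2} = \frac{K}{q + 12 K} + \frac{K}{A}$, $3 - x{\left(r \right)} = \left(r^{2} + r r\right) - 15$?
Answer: $\frac{1469342673461}{2930318066848} \approx 0.50143$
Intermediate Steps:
$x{\left(r \right)} = 18 - 2 r^{2}$ ($x{\left(r \right)} = 3 - \left(\left(r^{2} + r r\right) - 15\right) = 3 - \left(\left(r^{2} + r^{2}\right) - 15\right) = 3 - \left(2 r^{2} - 15\right) = 3 - \left(-15 + 2 r^{2}\right) = 18 - 2 r^{2}$)
$u{\left(K,A \right)} = \frac{2 K}{A} + \frac{2 K}{1 + 12 K}$ ($u{\left(K,A \right)} = 2 \left(\frac{K}{1 + 12 K} + \frac{K}{A}\right) = 2 \left(\frac{K}{A} + \frac{K}{1 + 12 K}\right) = \frac{2 K}{A} + \frac{2 K}{1 + 12 K}$)
$\frac{3085211 - 1218349}{3723095 + u{\left(531,x{\left(-16 \right)} \right)}} = \frac{3085211 - 1218349}{3723095 + 2 \cdot 531 \frac{1}{18 - 2 \left(-16\right)^{2}} \frac{1}{1 + 12 \cdot 531} \left(1 + \left(18 - 2 \left(-16\right)^{2}\right) + 12 \cdot 531\right)} = \frac{1866862}{3723095 + 2 \cdot 531 \frac{1}{18 - 512} \frac{1}{1 + 6372} \left(1 + \left(18 - 512\right) + 6372\right)} = \frac{1866862}{3723095 + 2 \cdot 531 \frac{1}{18 - 512} \cdot \frac{1}{6373} \left(1 + \left(18 - 512\right) + 6372\right)} = \frac{1866862}{3723095 + 2 \cdot 531 \frac{1}{-494} \cdot \frac{1}{6373} \left(1 - 494 + 6372\right)} = \frac{1866862}{3723095 + 2 \cdot 531 \left(- \frac{1}{494}\right) \frac{1}{6373} \cdot 5879} = \frac{1866862}{3723095 - \frac{3121749}{1574131}} = \frac{1866862}{\frac{5860636133696}{1574131}} = 1866862 \cdot \frac{1574131}{5860636133696} = \frac{1469342673461}{2930318066848}$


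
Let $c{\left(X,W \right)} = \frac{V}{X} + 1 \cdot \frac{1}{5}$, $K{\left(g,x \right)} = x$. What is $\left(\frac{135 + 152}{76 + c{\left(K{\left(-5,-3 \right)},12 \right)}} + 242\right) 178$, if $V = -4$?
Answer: $\frac{50863678}{1163} \approx 43735.0$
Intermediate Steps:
$c{\left(X,W \right)} = \frac{1}{5} - \frac{4}{X}$ ($c{\left(X,W \right)} = - \frac{4}{X} + 1 \cdot \frac{1}{5} = - \frac{4}{X} + \frac{1}{5} = \frac{1}{5} - \frac{4}{X}$)
$\left(\frac{135 + 152}{76 + c{\left(K{\left(-5,-3 \right)},12 \right)}} + 242\right) 178 = \left(\frac{135 + 152}{76 + \frac{-20 - 3}{5 \left(-3\right)}} + 242\right) 178 = \left(\frac{287}{76 + \frac{1}{5} \left(- \frac{1}{3}\right) \left(-23\right)} + 242\right) 178 = \left(\frac{287}{76 + \frac{23}{15}} + 242\right) 178 = \left(\frac{287}{\frac{1163}{15}} + 242\right) 178 = \left(287 \cdot \frac{15}{1163} + 242\right) 178 = \left(\frac{4305}{1163} + 242\right) 178 = \frac{285751}{1163} \cdot 178 = \frac{50863678}{1163}$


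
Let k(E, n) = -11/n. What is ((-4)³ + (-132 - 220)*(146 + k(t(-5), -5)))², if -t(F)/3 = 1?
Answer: 68200367104/25 ≈ 2.7280e+9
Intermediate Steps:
t(F) = -3 (t(F) = -3*1 = -3)
((-4)³ + (-132 - 220)*(146 + k(t(-5), -5)))² = ((-4)³ + (-132 - 220)*(146 - 11/(-5)))² = (-64 - 352*(146 - 11*(-⅕)))² = (-64 - 352*(146 + 11/5))² = (-64 - 352*741/5)² = (-64 - 260832/5)² = (-261152/5)² = 68200367104/25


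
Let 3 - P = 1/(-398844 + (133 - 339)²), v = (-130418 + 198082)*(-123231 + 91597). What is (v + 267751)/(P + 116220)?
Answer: -152557965582360/8284561397 ≈ -18415.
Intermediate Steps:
v = -2140482976 (v = 67664*(-31634) = -2140482976)
P = 1069225/356408 (P = 3 - 1/(-398844 + (133 - 339)²) = 3 - 1/(-398844 + (-206)²) = 3 - 1/(-398844 + 42436) = 3 - 1/(-356408) = 3 - 1*(-1/356408) = 3 + 1/356408 = 1069225/356408 ≈ 3.0000)
(v + 267751)/(P + 116220) = (-2140482976 + 267751)/(1069225/356408 + 116220) = -2140215225/41422806985/356408 = -2140215225*356408/41422806985 = -152557965582360/8284561397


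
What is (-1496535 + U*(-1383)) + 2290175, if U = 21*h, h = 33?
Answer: -164779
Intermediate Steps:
U = 693 (U = 21*33 = 693)
(-1496535 + U*(-1383)) + 2290175 = (-1496535 + 693*(-1383)) + 2290175 = (-1496535 - 958419) + 2290175 = -2454954 + 2290175 = -164779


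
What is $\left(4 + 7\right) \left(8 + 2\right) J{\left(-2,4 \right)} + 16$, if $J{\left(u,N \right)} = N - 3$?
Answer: $126$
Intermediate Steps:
$J{\left(u,N \right)} = -3 + N$ ($J{\left(u,N \right)} = N - 3 = -3 + N$)
$\left(4 + 7\right) \left(8 + 2\right) J{\left(-2,4 \right)} + 16 = \left(4 + 7\right) \left(8 + 2\right) \left(-3 + 4\right) + 16 = 11 \cdot 10 \cdot 1 + 16 = 110 \cdot 1 + 16 = 110 + 16 = 126$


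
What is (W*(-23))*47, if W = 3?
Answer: -3243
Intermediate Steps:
(W*(-23))*47 = (3*(-23))*47 = -69*47 = -3243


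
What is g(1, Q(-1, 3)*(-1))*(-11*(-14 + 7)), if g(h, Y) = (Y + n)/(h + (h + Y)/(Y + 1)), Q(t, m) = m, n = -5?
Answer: -308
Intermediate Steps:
g(h, Y) = (-5 + Y)/(h + (Y + h)/(1 + Y)) (g(h, Y) = (Y - 5)/(h + (h + Y)/(Y + 1)) = (-5 + Y)/(h + (Y + h)/(1 + Y)))
g(1, Q(-1, 3)*(-1))*(-11*(-14 + 7)) = ((-5 + (3*(-1))² - 12*(-1))/(3*(-1) + 2*1 + (3*(-1))*1))*(-11*(-14 + 7)) = ((-5 + (-3)² - 4*(-3))/(-3 + 2 - 3*1))*(-11*(-7)) = ((-5 + 9 + 12)/(-3 + 2 - 3))*77 = (16/(-4))*77 = -¼*16*77 = -4*77 = -308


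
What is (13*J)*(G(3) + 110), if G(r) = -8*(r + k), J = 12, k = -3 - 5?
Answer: 23400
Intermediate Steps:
k = -8
G(r) = 64 - 8*r (G(r) = -8*(r - 8) = -8*(-8 + r) = 64 - 8*r)
(13*J)*(G(3) + 110) = (13*12)*((64 - 8*3) + 110) = 156*((64 - 24) + 110) = 156*(40 + 110) = 156*150 = 23400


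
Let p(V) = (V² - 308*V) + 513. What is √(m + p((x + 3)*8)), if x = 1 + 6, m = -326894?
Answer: I*√344621 ≈ 587.04*I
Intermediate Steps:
x = 7
p(V) = 513 + V² - 308*V
√(m + p((x + 3)*8)) = √(-326894 + (513 + ((7 + 3)*8)² - 308*(7 + 3)*8)) = √(-326894 + (513 + (10*8)² - 3080*8)) = √(-326894 + (513 + 80² - 308*80)) = √(-326894 + (513 + 6400 - 24640)) = √(-326894 - 17727) = √(-344621) = I*√344621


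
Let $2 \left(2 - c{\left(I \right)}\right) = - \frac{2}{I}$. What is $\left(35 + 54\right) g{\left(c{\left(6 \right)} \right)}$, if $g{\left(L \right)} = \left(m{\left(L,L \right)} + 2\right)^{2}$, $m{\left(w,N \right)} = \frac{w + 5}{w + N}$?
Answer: $\frac{803225}{676} \approx 1188.2$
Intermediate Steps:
$m{\left(w,N \right)} = \frac{5 + w}{N + w}$
$c{\left(I \right)} = 2 + \frac{1}{I}$ ($c{\left(I \right)} = 2 - \frac{\left(-2\right) \frac{1}{I}}{2} = 2 + \frac{1}{I}$)
$g{\left(L \right)} = \left(2 + \frac{5 + L}{2 L}\right)^{2}$ ($g{\left(L \right)} = \left(\frac{5 + L}{L + L} + 2\right)^{2} = \left(\frac{5 + L}{2 L} + 2\right)^{2} = \left(2 + \frac{5 + L}{2 L}\right)^{2}$)
$\left(35 + 54\right) g{\left(c{\left(6 \right)} \right)} = \left(35 + 54\right) \frac{25 \left(1 + \left(2 + \frac{1}{6}\right)\right)^{2}}{4 \left(2 + \frac{1}{6}\right)^{2}} = 89 \frac{25 \left(1 + \left(2 + \frac{1}{6}\right)\right)^{2}}{4 \left(2 + \frac{1}{6}\right)^{2}} = 89 \frac{25 \left(1 + \frac{13}{6}\right)^{2}}{4 \cdot \frac{169}{36}} = 89 \cdot \frac{25}{4} \cdot \frac{36}{169} \left(\frac{19}{6}\right)^{2} = 89 \cdot \frac{25}{4} \cdot \frac{36}{169} \cdot \frac{361}{36} = 89 \cdot \frac{9025}{676} = \frac{803225}{676}$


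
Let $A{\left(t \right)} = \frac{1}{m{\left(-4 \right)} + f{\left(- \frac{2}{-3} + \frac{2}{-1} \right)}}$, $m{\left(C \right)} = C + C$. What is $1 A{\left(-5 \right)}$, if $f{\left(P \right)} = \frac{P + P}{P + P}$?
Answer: $- \frac{1}{7} \approx -0.14286$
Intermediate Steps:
$m{\left(C \right)} = 2 C$
$f{\left(P \right)} = 1$ ($f{\left(P \right)} = \frac{2 P}{2 P} = 2 P \frac{1}{2 P} = 1$)
$A{\left(t \right)} = - \frac{1}{7}$ ($A{\left(t \right)} = \frac{1}{2 \left(-4\right) + 1} = \frac{1}{-8 + 1} = \frac{1}{-7} = - \frac{1}{7}$)
$1 A{\left(-5 \right)} = 1 \left(- \frac{1}{7}\right) = - \frac{1}{7}$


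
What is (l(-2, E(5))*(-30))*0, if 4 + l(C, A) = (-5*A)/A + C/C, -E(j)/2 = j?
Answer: 0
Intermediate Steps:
E(j) = -2*j
l(C, A) = -8 (l(C, A) = -4 + ((-5*A)/A + C/C) = -4 + (-5 + 1) = -4 - 4 = -8)
(l(-2, E(5))*(-30))*0 = -8*(-30)*0 = 240*0 = 0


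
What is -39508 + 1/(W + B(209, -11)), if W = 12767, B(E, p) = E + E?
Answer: -520912979/13185 ≈ -39508.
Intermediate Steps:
B(E, p) = 2*E
-39508 + 1/(W + B(209, -11)) = -39508 + 1/(12767 + 2*209) = -39508 + 1/(12767 + 418) = -39508 + 1/13185 = -520912979/13185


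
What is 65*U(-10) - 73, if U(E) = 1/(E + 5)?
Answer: -86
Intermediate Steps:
U(E) = 1/(5 + E)
65*U(-10) - 73 = 65/(5 - 10) - 73 = 65/(-5) - 73 = 65*(-⅕) - 73 = -13 - 73 = -86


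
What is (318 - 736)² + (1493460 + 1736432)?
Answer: 3404616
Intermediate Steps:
(318 - 736)² + (1493460 + 1736432) = (-418)² + 3229892 = 174724 + 3229892 = 3404616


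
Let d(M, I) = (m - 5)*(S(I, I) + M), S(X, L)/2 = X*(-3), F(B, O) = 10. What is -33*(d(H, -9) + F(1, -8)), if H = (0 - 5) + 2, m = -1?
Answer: 9768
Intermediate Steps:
H = -3 (H = -5 + 2 = -3)
S(X, L) = -6*X (S(X, L) = 2*(X*(-3)) = 2*(-3*X) = -6*X)
d(M, I) = -6*M + 36*I (d(M, I) = (-1 - 5)*(-6*I + M) = -6*(M - 6*I) = -6*M + 36*I)
-33*(d(H, -9) + F(1, -8)) = -33*((-6*(-3) + 36*(-9)) + 10) = -33*((18 - 324) + 10) = -33*(-306 + 10) = -33*(-296) = 9768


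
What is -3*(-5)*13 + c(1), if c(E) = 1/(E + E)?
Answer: 391/2 ≈ 195.50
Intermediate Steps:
c(E) = 1/(2*E)
-3*(-5)*13 + c(1) = -3*(-5)*13 + (1/2)/1 = 15*13 + (1/2)*1 = 195 + 1/2 = 391/2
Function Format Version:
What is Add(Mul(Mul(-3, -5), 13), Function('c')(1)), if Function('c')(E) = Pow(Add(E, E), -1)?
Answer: Rational(391, 2) ≈ 195.50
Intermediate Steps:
Function('c')(E) = Mul(Rational(1, 2), Pow(E, -1)) (Function('c')(E) = Pow(Mul(2, E), -1) = Mul(Rational(1, 2), Pow(E, -1)))
Add(Mul(Mul(-3, -5), 13), Function('c')(1)) = Add(Mul(Mul(-3, -5), 13), Mul(Rational(1, 2), Pow(1, -1))) = Add(Mul(15, 13), Mul(Rational(1, 2), 1)) = Add(195, Rational(1, 2)) = Rational(391, 2)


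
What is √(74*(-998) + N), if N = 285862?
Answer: √212010 ≈ 460.45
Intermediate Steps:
√(74*(-998) + N) = √(74*(-998) + 285862) = √(-73852 + 285862) = √212010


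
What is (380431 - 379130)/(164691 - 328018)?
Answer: -1301/163327 ≈ -0.0079656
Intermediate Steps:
(380431 - 379130)/(164691 - 328018) = 1301/(-163327) = 1301*(-1/163327) = -1301/163327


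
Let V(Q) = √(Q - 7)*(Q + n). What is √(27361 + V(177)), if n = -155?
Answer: √(27361 + 22*√170) ≈ 166.28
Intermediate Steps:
V(Q) = √(-7 + Q)*(-155 + Q) (V(Q) = √(Q - 7)*(Q - 155) = √(-7 + Q)*(-155 + Q))
√(27361 + V(177)) = √(27361 + √(-7 + 177)*(-155 + 177)) = √(27361 + √170*22) = √(27361 + 22*√170)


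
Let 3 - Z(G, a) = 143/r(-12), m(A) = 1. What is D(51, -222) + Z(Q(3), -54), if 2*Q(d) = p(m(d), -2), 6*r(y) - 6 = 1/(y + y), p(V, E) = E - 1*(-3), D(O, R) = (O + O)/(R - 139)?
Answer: -51003/361 ≈ -141.28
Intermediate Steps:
D(O, R) = 2*O/(-139 + R) (D(O, R) = (2*O)/(-139 + R) = 2*O/(-139 + R))
p(V, E) = 3 + E (p(V, E) = E + 3 = 3 + E)
r(y) = 1 + 1/(12*y) (r(y) = 1 + 1/(6*(y + y)) = 1 + 1/(6*((2*y))) = 1 + (1/(2*y))/6 = 1 + 1/(12*y))
Q(d) = 1/2 (Q(d) = (3 - 2)/2 = (1/2)*1 = 1/2)
Z(G, a) = -141 (Z(G, a) = 3 - 143/((1/12 - 12)/(-12)) = 3 - 143/((-1/12*(-143/12))) = 3 - 143/143/144 = 3 - 143*144/143 = 3 - 1*144 = 3 - 144 = -141)
D(51, -222) + Z(Q(3), -54) = 2*51/(-139 - 222) - 141 = 2*51/(-361) - 141 = 2*51*(-1/361) - 141 = -102/361 - 141 = -51003/361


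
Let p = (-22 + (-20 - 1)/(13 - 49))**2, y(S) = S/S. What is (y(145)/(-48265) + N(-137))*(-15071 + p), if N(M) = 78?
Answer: -1584304478615/1390032 ≈ -1.1398e+6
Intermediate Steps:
y(S) = 1
p = 66049/144 (p = (-22 - 21/(-36))**2 = (-22 - 21*(-1/36))**2 = (-22 + 7/12)**2 = (-257/12)**2 = 66049/144 ≈ 458.67)
(y(145)/(-48265) + N(-137))*(-15071 + p) = (1/(-48265) + 78)*(-15071 + 66049/144) = (1*(-1/48265) + 78)*(-2104175/144) = (-1/48265 + 78)*(-2104175/144) = (3764669/48265)*(-2104175/144) = -1584304478615/1390032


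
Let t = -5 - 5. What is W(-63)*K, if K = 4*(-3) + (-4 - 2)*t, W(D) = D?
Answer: -3024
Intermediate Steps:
t = -10
K = 48 (K = 4*(-3) + (-4 - 2)*(-10) = -12 - 6*(-10) = -12 + 60 = 48)
W(-63)*K = -63*48 = -3024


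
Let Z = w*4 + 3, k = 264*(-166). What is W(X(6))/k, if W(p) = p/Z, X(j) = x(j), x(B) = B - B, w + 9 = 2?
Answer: 0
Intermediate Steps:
w = -7 (w = -9 + 2 = -7)
x(B) = 0
X(j) = 0
k = -43824
Z = -25 (Z = -7*4 + 3 = -28 + 3 = -25)
W(p) = -p/25 (W(p) = p/(-25) = p*(-1/25) = -p/25)
W(X(6))/k = -1/25*0/(-43824) = 0*(-1/43824) = 0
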